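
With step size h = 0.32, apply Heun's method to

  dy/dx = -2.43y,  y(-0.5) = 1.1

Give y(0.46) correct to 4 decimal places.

Heun: k1 = f(x_n, y_n); k2 = f(x_n + h, y_n + h·k1); y_{n+1} = y_n + (h/2)·(k1 + k2).
x=-0.500000, y=1.100000:
  k1 = f(-0.500000, 1.100000) = -2.673000
  k2 = f(-0.180000, 0.244640) = -0.594475
  y ← 1.100000 + (0.32/2)·(-2.673000 + (-0.594475)) = 0.577204
x=-0.180000, y=0.577204:
  k1 = f(-0.180000, 0.577204) = -1.402606
  k2 = f(0.140000, 0.128370) = -0.311939
  y ← 0.577204 + (0.32/2)·(-1.402606 + (-0.311939)) = 0.302877
x=0.140000, y=0.302877:
  k1 = f(0.140000, 0.302877) = -0.735990
  k2 = f(0.460000, 0.067360) = -0.163684
  y ← 0.302877 + (0.32/2)·(-0.735990 + (-0.163684)) = 0.158929
y(0.46) ≈ 0.1589

0.1589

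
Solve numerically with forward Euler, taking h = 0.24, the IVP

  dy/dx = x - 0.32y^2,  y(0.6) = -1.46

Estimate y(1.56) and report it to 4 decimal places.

-1.1704

Euler: y_{n+1} = y_n + h·f(x_n, y_n).
x=0.600000, y=-1.460000: f=-0.082112 → y ← -1.460000 + 0.24·(-0.082112) = -1.479707
x=0.840000, y=-1.479707: f=0.139350 → y ← -1.479707 + 0.24·0.139350 = -1.446263
x=1.080000, y=-1.446263: f=0.410663 → y ← -1.446263 + 0.24·0.410663 = -1.347704
x=1.320000, y=-1.347704: f=0.738782 → y ← -1.347704 + 0.24·0.738782 = -1.170396
y(1.56) ≈ -1.1704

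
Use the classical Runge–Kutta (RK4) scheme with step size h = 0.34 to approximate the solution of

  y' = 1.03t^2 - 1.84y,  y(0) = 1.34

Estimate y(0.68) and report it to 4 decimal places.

RK4: k1 = f(t_n, y_n); k2 = f(t_n + h/2, y_n + (h/2)·k1); k3 = f(t_n + h/2, y_n + (h/2)·k2); k4 = f(t_n + h, y_n + h·k3); y_{n+1} = y_n + (h/6)·(k1 + 2k2 + 2k3 + k4).
t=0.000000, y=1.340000:
  k1 = f(0.000000, 1.340000) = -2.465600
  k2 = f(0.170000, 0.920848) = -1.664593
  k3 = f(0.170000, 1.057019) = -1.915148
  k4 = f(0.340000, 0.688850) = -1.148415
  y ← 1.340000 + (0.34/6)·(k1 + 2k2 + 2k3 + k4) = 0.729502
t=0.340000, y=0.729502:
  k1 = f(0.340000, 0.729502) = -1.223215
  k2 = f(0.510000, 0.521555) = -0.691759
  k3 = f(0.510000, 0.611903) = -0.857998
  k4 = f(0.680000, 0.437782) = -0.329248
  y ← 0.729502 + (0.34/6)·(k1 + 2k2 + 2k3 + k4) = 0.465890
y(0.68) ≈ 0.4659

0.4659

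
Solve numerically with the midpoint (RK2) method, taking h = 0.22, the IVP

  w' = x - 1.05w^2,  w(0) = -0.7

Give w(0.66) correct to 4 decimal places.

-0.9945

Midpoint: k1 = f(x_n, w_n); k2 = f(x_n + h/2, w_n + (h/2)·k1); w_{n+1} = w_n + h·k2.
x=0.000000, w=-0.700000:
  k1 = f(0.000000, -0.700000) = -0.514500
  k2 = f(0.110000, -0.756595) = -0.491058
  w ← -0.700000 + 0.22·(-0.491058) = -0.808033
x=0.220000, w=-0.808033:
  k1 = f(0.220000, -0.808033) = -0.465563
  k2 = f(0.330000, -0.859245) = -0.445216
  w ← -0.808033 + 0.22·(-0.445216) = -0.905980
x=0.440000, w=-0.905980:
  k1 = f(0.440000, -0.905980) = -0.421840
  k2 = f(0.550000, -0.952383) = -0.402385
  w ← -0.905980 + 0.22·(-0.402385) = -0.994505
w(0.66) ≈ -0.9945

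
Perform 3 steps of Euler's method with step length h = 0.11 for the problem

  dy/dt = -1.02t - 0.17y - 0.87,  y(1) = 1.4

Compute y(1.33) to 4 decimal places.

0.6740

Euler: y_{n+1} = y_n + h·f(t_n, y_n).
t=1.000000, y=1.400000: f=-2.128000 → y ← 1.400000 + 0.11·(-2.128000) = 1.165920
t=1.110000, y=1.165920: f=-2.200406 → y ← 1.165920 + 0.11·(-2.200406) = 0.923875
t=1.220000, y=0.923875: f=-2.271459 → y ← 0.923875 + 0.11·(-2.271459) = 0.674015
y(1.33) ≈ 0.6740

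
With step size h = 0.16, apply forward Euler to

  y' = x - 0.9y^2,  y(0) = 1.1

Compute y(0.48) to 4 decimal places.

Euler: y_{n+1} = y_n + h·f(x_n, y_n).
x=0.000000, y=1.100000: f=-1.089000 → y ← 1.100000 + 0.16·(-1.089000) = 0.925760
x=0.160000, y=0.925760: f=-0.611328 → y ← 0.925760 + 0.16·(-0.611328) = 0.827947
x=0.320000, y=0.827947: f=-0.296947 → y ← 0.827947 + 0.16·(-0.296947) = 0.780436
y(0.48) ≈ 0.7804

0.7804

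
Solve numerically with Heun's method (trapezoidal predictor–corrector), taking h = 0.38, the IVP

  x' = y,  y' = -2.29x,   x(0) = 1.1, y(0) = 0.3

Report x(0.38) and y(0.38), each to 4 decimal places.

1.0321, -0.7068

Heun on (x,y): k1 = f(s_n, state_n); k2 = f(s_n + h, state_n + h·k1); state_{n+1} = state_n + (h/2)·(k1 + k2).
0.000000: (1.100000, 0.300000)
  k1 = (0.300000, -2.519000)
  predictor → (1.214000, -0.657220)
  k2 = (-0.657220, -2.780060)
  → (1.032128, -0.706821)
(x(0.38), y(0.38)) ≈ (1.0321, -0.7068)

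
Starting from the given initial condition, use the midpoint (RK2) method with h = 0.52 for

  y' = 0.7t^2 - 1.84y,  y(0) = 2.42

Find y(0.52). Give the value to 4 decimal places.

1.2369

Midpoint: k1 = f(t_n, y_n); k2 = f(t_n + h/2, y_n + (h/2)·k1); y_{n+1} = y_n + h·k2.
t=0.000000, y=2.420000:
  k1 = f(0.000000, 2.420000) = -4.452800
  k2 = f(0.260000, 1.262272) = -2.275260
  y ← 2.420000 + 0.52·(-2.275260) = 1.236865
y(0.52) ≈ 1.2369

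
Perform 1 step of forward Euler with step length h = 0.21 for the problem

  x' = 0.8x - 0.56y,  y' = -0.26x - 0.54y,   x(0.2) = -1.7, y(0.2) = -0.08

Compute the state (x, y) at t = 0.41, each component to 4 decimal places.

Euler on (x,y): x_{n+1} = x_n + h·x', y_{n+1} = y_n + h·y'.
0.200000: (-1.700000, -0.080000); f=(-1.315200, 0.485200) → (-1.976192, 0.021892)
(x(0.41), y(0.41)) ≈ (-1.9762, 0.0219)

-1.9762, 0.0219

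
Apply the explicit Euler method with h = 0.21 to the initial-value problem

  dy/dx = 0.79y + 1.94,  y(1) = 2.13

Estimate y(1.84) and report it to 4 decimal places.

Euler: y_{n+1} = y_n + h·f(x_n, y_n).
x=1.000000, y=2.130000: f=3.622700 → y ← 2.130000 + 0.21·3.622700 = 2.890767
x=1.210000, y=2.890767: f=4.223706 → y ← 2.890767 + 0.21·4.223706 = 3.777745
x=1.420000, y=3.777745: f=4.924419 → y ← 3.777745 + 0.21·4.924419 = 4.811873
x=1.630000, y=4.811873: f=5.741380 → y ← 4.811873 + 0.21·5.741380 = 6.017563
y(1.84) ≈ 6.0176

6.0176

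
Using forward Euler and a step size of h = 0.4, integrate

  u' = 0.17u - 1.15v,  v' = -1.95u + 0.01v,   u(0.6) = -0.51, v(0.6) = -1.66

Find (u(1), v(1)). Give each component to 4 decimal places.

0.2189, -1.2688

Euler on (u,v): u_{n+1} = u_n + h·u', v_{n+1} = v_n + h·v'.
0.600000: (-0.510000, -1.660000); f=(1.822300, 0.977900) → (0.218920, -1.268840)
(u(1), v(1)) ≈ (0.2189, -1.2688)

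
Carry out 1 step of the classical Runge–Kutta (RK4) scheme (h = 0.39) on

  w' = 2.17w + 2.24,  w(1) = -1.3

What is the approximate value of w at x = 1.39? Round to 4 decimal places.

RK4: k1 = f(x_n, w_n); k2 = f(x_n + h/2, w_n + (h/2)·k1); k3 = f(x_n + h/2, w_n + (h/2)·k2); k4 = f(x_n + h, w_n + h·k3); w_{n+1} = w_n + (h/6)·(k1 + 2k2 + 2k3 + k4).
x=1.000000, w=-1.300000:
  k1 = f(1.000000, -1.300000) = -0.581000
  k2 = f(1.195000, -1.413295) = -0.826850
  k3 = f(1.195000, -1.461236) = -0.930882
  k4 = f(1.390000, -1.663044) = -1.368805
  w ← -1.300000 + (0.39/6)·(k1 + 2k2 + 2k3 + k4) = -1.655242
w(1.39) ≈ -1.6552

-1.6552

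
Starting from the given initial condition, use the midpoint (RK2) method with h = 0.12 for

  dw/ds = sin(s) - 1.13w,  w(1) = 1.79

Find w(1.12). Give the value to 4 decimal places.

Midpoint: k1 = f(s_n, w_n); k2 = f(s_n + h/2, w_n + (h/2)·k1); w_{n+1} = w_n + h·k2.
s=1.000000, w=1.790000:
  k1 = f(1.000000, 1.790000) = -1.181229
  k2 = f(1.060000, 1.719126) = -1.070257
  w ← 1.790000 + 0.12·(-1.070257) = 1.661569
w(1.12) ≈ 1.6616

1.6616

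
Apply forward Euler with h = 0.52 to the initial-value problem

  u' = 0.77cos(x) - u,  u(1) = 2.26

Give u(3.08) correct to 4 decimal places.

Euler: u_{n+1} = u_n + h·f(x_n, u_n).
x=1.000000, u=2.260000: f=-1.843967 → u ← 2.260000 + 0.52·(-1.843967) = 1.301137
x=1.520000, u=1.301137: f=-1.262041 → u ← 1.301137 + 0.52·(-1.262041) = 0.644876
x=2.040000, u=0.644876: f=-0.993052 → u ← 0.644876 + 0.52·(-0.993052) = 0.128489
x=2.560000, u=0.128489: f=-0.771892 → u ← 0.128489 + 0.52·(-0.771892) = -0.272895
u(3.08) ≈ -0.2729

-0.2729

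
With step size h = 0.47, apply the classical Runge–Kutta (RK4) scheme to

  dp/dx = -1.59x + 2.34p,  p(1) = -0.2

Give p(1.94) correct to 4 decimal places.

RK4: k1 = f(x_n, p_n); k2 = f(x_n + h/2, p_n + (h/2)·k1); k3 = f(x_n + h/2, p_n + (h/2)·k2); k4 = f(x_n + h, p_n + h·k3); p_{n+1} = p_n + (h/6)·(k1 + 2k2 + 2k3 + k4).
x=1.000000, p=-0.200000:
  k1 = f(1.000000, -0.200000) = -2.058000
  k2 = f(1.235000, -0.683630) = -3.563344
  k3 = f(1.235000, -1.037386) = -4.391133
  k4 = f(1.470000, -2.263832) = -7.634668
  p ← -0.200000 + (0.47/6)·(k1 + 2k2 + 2k3 + k4) = -2.205460
x=1.470000, p=-2.205460:
  k1 = f(1.470000, -2.205460) = -7.498077
  k2 = f(1.705000, -3.967509) = -11.994920
  k3 = f(1.705000, -5.024267) = -14.467734
  k4 = f(1.940000, -9.005295) = -24.156991
  p ← -2.205460 + (0.47/6)·(k1 + 2k2 + 2k3 + k4) = -8.830923
p(1.94) ≈ -8.8309

-8.8309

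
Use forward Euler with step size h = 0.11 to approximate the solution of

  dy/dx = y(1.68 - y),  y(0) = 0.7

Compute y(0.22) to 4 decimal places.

Euler: y_{n+1} = y_n + h·f(x_n, y_n).
x=0.000000, y=0.700000: f=0.686000 → y ← 0.700000 + 0.11·0.686000 = 0.775460
x=0.110000, y=0.775460: f=0.701435 → y ← 0.775460 + 0.11·0.701435 = 0.852618
y(0.22) ≈ 0.8526

0.8526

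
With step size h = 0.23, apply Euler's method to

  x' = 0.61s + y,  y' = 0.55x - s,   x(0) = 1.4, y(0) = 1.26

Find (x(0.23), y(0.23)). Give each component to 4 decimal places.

1.6898, 1.4371

Euler on (x,y): x_{n+1} = x_n + h·x', y_{n+1} = y_n + h·y'.
0.000000: (1.400000, 1.260000); f=(1.260000, 0.770000) → (1.689800, 1.437100)
(x(0.23), y(0.23)) ≈ (1.6898, 1.4371)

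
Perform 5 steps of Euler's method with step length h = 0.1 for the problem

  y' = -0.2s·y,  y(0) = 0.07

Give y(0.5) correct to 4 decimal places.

0.0686

Euler: y_{n+1} = y_n + h·f(s_n, y_n).
s=0.000000, y=0.070000: f=0.000000 → y ← 0.070000 + 0.1·0.000000 = 0.070000
s=0.100000, y=0.070000: f=-0.001400 → y ← 0.070000 + 0.1·(-0.001400) = 0.069860
s=0.200000, y=0.069860: f=-0.002794 → y ← 0.069860 + 0.1·(-0.002794) = 0.069581
s=0.300000, y=0.069581: f=-0.004175 → y ← 0.069581 + 0.1·(-0.004175) = 0.069163
s=0.400000, y=0.069163: f=-0.005533 → y ← 0.069163 + 0.1·(-0.005533) = 0.068610
y(0.5) ≈ 0.0686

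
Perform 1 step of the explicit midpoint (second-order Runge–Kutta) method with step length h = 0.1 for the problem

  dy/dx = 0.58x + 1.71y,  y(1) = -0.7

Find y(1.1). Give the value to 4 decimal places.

-0.7641

Midpoint: k1 = f(x_n, y_n); k2 = f(x_n + h/2, y_n + (h/2)·k1); y_{n+1} = y_n + h·k2.
x=1.000000, y=-0.700000:
  k1 = f(1.000000, -0.700000) = -0.617000
  k2 = f(1.050000, -0.730850) = -0.640753
  y ← -0.700000 + 0.1·(-0.640753) = -0.764075
y(1.1) ≈ -0.7641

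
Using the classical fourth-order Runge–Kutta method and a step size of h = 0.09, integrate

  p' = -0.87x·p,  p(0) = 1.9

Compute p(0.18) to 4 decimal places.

RK4: k1 = f(x_n, p_n); k2 = f(x_n + h/2, p_n + (h/2)·k1); k3 = f(x_n + h/2, p_n + (h/2)·k2); k4 = f(x_n + h, p_n + h·k3); p_{n+1} = p_n + (h/6)·(k1 + 2k2 + 2k3 + k4).
x=0.000000, p=1.900000:
  k1 = f(0.000000, 1.900000) = 0.000000
  k2 = f(0.045000, 1.900000) = -0.074385
  k3 = f(0.045000, 1.896653) = -0.074254
  k4 = f(0.090000, 1.893317) = -0.148247
  p ← 1.900000 + (0.09/6)·(k1 + 2k2 + 2k3 + k4) = 1.893317
x=0.090000, p=1.893317:
  k1 = f(0.090000, 1.893317) = -0.148247
  k2 = f(0.135000, 1.886646) = -0.221587
  k3 = f(0.135000, 1.883346) = -0.221199
  k4 = f(0.180000, 1.873409) = -0.293376
  p ← 1.893317 + (0.09/6)·(k1 + 2k2 + 2k3 + k4) = 1.873409
p(0.18) ≈ 1.8734

1.8734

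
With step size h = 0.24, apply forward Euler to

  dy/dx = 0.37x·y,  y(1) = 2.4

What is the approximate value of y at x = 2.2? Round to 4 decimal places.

4.4419

Euler: y_{n+1} = y_n + h·f(x_n, y_n).
x=1.000000, y=2.400000: f=0.888000 → y ← 2.400000 + 0.24·0.888000 = 2.613120
x=1.240000, y=2.613120: f=1.198899 → y ← 2.613120 + 0.24·1.198899 = 2.900856
x=1.480000, y=2.900856: f=1.588509 → y ← 2.900856 + 0.24·1.588509 = 3.282098
x=1.720000, y=3.282098: f=2.088727 → y ← 3.282098 + 0.24·2.088727 = 3.783392
x=1.960000, y=3.783392: f=2.743716 → y ← 3.783392 + 0.24·2.743716 = 4.441884
y(2.2) ≈ 4.4419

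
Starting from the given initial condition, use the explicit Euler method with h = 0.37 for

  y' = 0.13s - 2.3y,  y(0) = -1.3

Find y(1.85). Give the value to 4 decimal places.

0.0799

Euler: y_{n+1} = y_n + h·f(s_n, y_n).
s=0.000000, y=-1.300000: f=2.990000 → y ← -1.300000 + 0.37·2.990000 = -0.193700
s=0.370000, y=-0.193700: f=0.493610 → y ← -0.193700 + 0.37·0.493610 = -0.011064
s=0.740000, y=-0.011064: f=0.121648 → y ← -0.011064 + 0.37·0.121648 = 0.033945
s=1.110000, y=0.033945: f=0.066226 → y ← 0.033945 + 0.37·0.066226 = 0.058449
s=1.480000, y=0.058449: f=0.057968 → y ← 0.058449 + 0.37·0.057968 = 0.079897
y(1.85) ≈ 0.0799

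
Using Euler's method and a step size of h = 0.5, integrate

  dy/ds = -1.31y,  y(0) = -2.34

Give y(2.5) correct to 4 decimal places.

Euler: y_{n+1} = y_n + h·f(s_n, y_n).
s=0.000000, y=-2.340000: f=3.065400 → y ← -2.340000 + 0.5·3.065400 = -0.807300
s=0.500000, y=-0.807300: f=1.057563 → y ← -0.807300 + 0.5·1.057563 = -0.278518
s=1.000000, y=-0.278518: f=0.364859 → y ← -0.278518 + 0.5·0.364859 = -0.096089
s=1.500000, y=-0.096089: f=0.125876 → y ← -0.096089 + 0.5·0.125876 = -0.033151
s=2.000000, y=-0.033151: f=0.043427 → y ← -0.033151 + 0.5·0.043427 = -0.011437
y(2.5) ≈ -0.0114

-0.0114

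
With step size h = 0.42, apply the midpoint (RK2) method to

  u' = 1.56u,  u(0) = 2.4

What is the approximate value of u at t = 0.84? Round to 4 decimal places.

8.3912

Midpoint: k1 = f(t_n, u_n); k2 = f(t_n + h/2, u_n + (h/2)·k1); u_{n+1} = u_n + h·k2.
t=0.000000, u=2.400000:
  k1 = f(0.000000, 2.400000) = 3.744000
  k2 = f(0.210000, 3.186240) = 4.970534
  u ← 2.400000 + 0.42·4.970534 = 4.487624
t=0.420000, u=4.487624:
  k1 = f(0.420000, 4.487624) = 7.000694
  k2 = f(0.630000, 5.957770) = 9.294122
  u ← 4.487624 + 0.42·9.294122 = 8.391155
u(0.84) ≈ 8.3912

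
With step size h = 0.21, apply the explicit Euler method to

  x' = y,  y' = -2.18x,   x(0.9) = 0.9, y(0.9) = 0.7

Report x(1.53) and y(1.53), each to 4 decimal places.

1.0673, -0.6983

Euler on (x,y): x_{n+1} = x_n + h·x', y_{n+1} = y_n + h·y'.
0.900000: (0.900000, 0.700000); f=(0.700000, -1.962000) → (1.047000, 0.287980)
1.110000: (1.047000, 0.287980); f=(0.287980, -2.282460) → (1.107476, -0.191337)
1.320000: (1.107476, -0.191337); f=(-0.191337, -2.414297) → (1.067295, -0.698339)
(x(1.53), y(1.53)) ≈ (1.0673, -0.6983)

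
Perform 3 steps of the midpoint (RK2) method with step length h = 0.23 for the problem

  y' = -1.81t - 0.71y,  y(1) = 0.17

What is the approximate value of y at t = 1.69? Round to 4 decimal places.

-1.2529

Midpoint: k1 = f(t_n, y_n); k2 = f(t_n + h/2, y_n + (h/2)·k1); y_{n+1} = y_n + h·k2.
t=1.000000, y=0.170000:
  k1 = f(1.000000, 0.170000) = -1.930700
  k2 = f(1.115000, -0.052031) = -1.981208
  y ← 0.170000 + 0.23·(-1.981208) = -0.285678
t=1.230000, y=-0.285678:
  k1 = f(1.230000, -0.285678) = -2.023469
  k2 = f(1.345000, -0.518377) = -2.066402
  y ← -0.285678 + 0.23·(-2.066402) = -0.760950
t=1.460000, y=-0.760950:
  k1 = f(1.460000, -0.760950) = -2.102325
  k2 = f(1.575000, -1.002718) = -2.138820
  y ← -0.760950 + 0.23·(-2.138820) = -1.252879
y(1.69) ≈ -1.2529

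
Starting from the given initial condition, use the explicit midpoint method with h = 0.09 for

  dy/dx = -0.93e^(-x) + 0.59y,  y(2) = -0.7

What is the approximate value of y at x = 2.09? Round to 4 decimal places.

-0.7493

Midpoint: k1 = f(x_n, y_n); k2 = f(x_n + h/2, y_n + (h/2)·k1); y_{n+1} = y_n + h·k2.
x=2.000000, y=-0.700000:
  k1 = f(2.000000, -0.700000) = -0.538862
  k2 = f(2.045000, -0.724249) = -0.547630
  y ← -0.700000 + 0.09·(-0.547630) = -0.749287
y(2.09) ≈ -0.7493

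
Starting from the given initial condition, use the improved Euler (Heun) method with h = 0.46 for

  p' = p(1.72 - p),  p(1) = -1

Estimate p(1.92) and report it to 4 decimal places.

Heun: k1 = f(x_n, p_n); k2 = f(x_n + h, p_n + h·k1); p_{n+1} = p_n + (h/2)·(k1 + k2).
x=1.000000, p=-1.000000:
  k1 = f(1.000000, -1.000000) = -2.720000
  k2 = f(1.460000, -2.251200) = -8.939965
  p ← -1.000000 + (0.46/2)·(-2.720000 + (-8.939965)) = -3.681792
x=1.460000, p=-3.681792:
  k1 = f(1.460000, -3.681792) = -19.888275
  k2 = f(1.920000, -12.830399) = -186.687413
  p ← -3.681792 + (0.46/2)·(-19.888275 + (-186.687413)) = -51.194200
p(1.92) ≈ -51.1942

-51.1942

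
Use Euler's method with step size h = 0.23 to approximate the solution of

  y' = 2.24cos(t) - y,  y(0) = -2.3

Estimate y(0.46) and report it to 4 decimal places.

-0.4653

Euler: y_{n+1} = y_n + h·f(t_n, y_n).
t=0.000000, y=-2.300000: f=4.540000 → y ← -2.300000 + 0.23·4.540000 = -1.255800
t=0.230000, y=-1.255800: f=3.436813 → y ← -1.255800 + 0.23·3.436813 = -0.465333
y(0.46) ≈ -0.4653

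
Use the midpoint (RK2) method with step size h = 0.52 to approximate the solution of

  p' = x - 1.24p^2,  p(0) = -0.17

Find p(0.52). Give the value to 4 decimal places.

-0.0555

Midpoint: k1 = f(x_n, p_n); k2 = f(x_n + h/2, p_n + (h/2)·k1); p_{n+1} = p_n + h·k2.
x=0.000000, p=-0.170000:
  k1 = f(0.000000, -0.170000) = -0.035836
  k2 = f(0.260000, -0.179317) = 0.220128
  p ← -0.170000 + 0.52·0.220128 = -0.055533
p(0.52) ≈ -0.0555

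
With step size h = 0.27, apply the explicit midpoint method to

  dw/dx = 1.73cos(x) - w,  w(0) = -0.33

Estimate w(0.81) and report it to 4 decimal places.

Midpoint: k1 = f(x_n, w_n); k2 = f(x_n + h/2, w_n + (h/2)·k1); w_{n+1} = w_n + h·k2.
x=0.000000, w=-0.330000:
  k1 = f(0.000000, -0.330000) = 2.060000
  k2 = f(0.135000, -0.051900) = 1.766159
  w ← -0.330000 + 0.27·1.766159 = 0.146863
x=0.270000, w=0.146863:
  k1 = f(0.270000, 0.146863) = 1.520461
  k2 = f(0.405000, 0.352125) = 1.237922
  w ← 0.146863 + 0.27·1.237922 = 0.481102
x=0.540000, w=0.481102:
  k1 = f(0.540000, 0.481102) = 1.002734
  k2 = f(0.675000, 0.616471) = 0.734152
  w ← 0.481102 + 0.27·0.734152 = 0.679323
w(0.81) ≈ 0.6793

0.6793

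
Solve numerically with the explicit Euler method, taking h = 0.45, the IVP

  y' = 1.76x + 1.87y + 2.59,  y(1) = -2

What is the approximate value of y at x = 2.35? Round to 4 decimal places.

Euler: y_{n+1} = y_n + h·f(x_n, y_n).
x=1.000000, y=-2.000000: f=0.610000 → y ← -2.000000 + 0.45·0.610000 = -1.725500
x=1.450000, y=-1.725500: f=1.915315 → y ← -1.725500 + 0.45·1.915315 = -0.863608
x=1.900000, y=-0.863608: f=4.319053 → y ← -0.863608 + 0.45·4.319053 = 1.079965
y(2.35) ≈ 1.0800

1.0800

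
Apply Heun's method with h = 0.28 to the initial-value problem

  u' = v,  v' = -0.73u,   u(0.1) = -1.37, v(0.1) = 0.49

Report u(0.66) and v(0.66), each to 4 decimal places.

Heun on (u,v): k1 = f(x_n, state_n); k2 = f(x_n + h, state_n + h·k1); state_{n+1} = state_n + (h/2)·(k1 + k2).
0.100000: (-1.370000, 0.490000)
  k1 = (0.490000, 1.000100)
  predictor → (-1.232800, 0.770028)
  k2 = (0.770028, 0.899944)
  → (-1.193596, 0.756006)
0.380000: (-1.193596, 0.756006)
  k1 = (0.756006, 0.871325)
  predictor → (-0.981914, 0.999977)
  k2 = (0.999977, 0.716797)
  → (-0.947758, 0.978343)
(u(0.66), v(0.66)) ≈ (-0.9478, 0.9783)

-0.9478, 0.9783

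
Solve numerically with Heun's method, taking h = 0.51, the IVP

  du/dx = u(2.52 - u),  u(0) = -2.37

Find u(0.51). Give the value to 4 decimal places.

Heun: k1 = f(x_n, u_n); k2 = f(x_n + h, u_n + h·k1); u_{n+1} = u_n + (h/2)·(k1 + k2).
x=0.000000, u=-2.370000:
  k1 = f(0.000000, -2.370000) = -11.589300
  k2 = f(0.510000, -8.280543) = -89.434361
  u ← -2.370000 + (0.51/2)·(-11.589300 + (-89.434361)) = -28.131033
u(0.51) ≈ -28.1310

-28.1310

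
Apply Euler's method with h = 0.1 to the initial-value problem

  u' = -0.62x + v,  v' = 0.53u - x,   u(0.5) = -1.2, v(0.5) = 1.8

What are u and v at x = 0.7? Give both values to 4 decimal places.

-0.9196, 1.5707

Euler on (u,v): u_{n+1} = u_n + h·u', v_{n+1} = v_n + h·v'.
0.500000: (-1.200000, 1.800000); f=(1.490000, -1.136000) → (-1.051000, 1.686400)
0.600000: (-1.051000, 1.686400); f=(1.314400, -1.157030) → (-0.919560, 1.570697)
(u(0.7), v(0.7)) ≈ (-0.9196, 1.5707)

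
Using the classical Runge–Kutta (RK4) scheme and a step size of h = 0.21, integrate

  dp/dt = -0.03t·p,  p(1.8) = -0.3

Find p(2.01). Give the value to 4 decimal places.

RK4: k1 = f(t_n, p_n); k2 = f(t_n + h/2, p_n + (h/2)·k1); k3 = f(t_n + h/2, p_n + (h/2)·k2); k4 = f(t_n + h, p_n + h·k3); p_{n+1} = p_n + (h/6)·(k1 + 2k2 + 2k3 + k4).
t=1.800000, p=-0.300000:
  k1 = f(1.800000, -0.300000) = 0.016200
  k2 = f(1.905000, -0.298299) = 0.017048
  k3 = f(1.905000, -0.298210) = 0.017043
  k4 = f(2.010000, -0.296421) = 0.017874
  p ← -0.300000 + (0.21/6)·(k1 + 2k2 + 2k3 + k4) = -0.296421
p(2.01) ≈ -0.2964

-0.2964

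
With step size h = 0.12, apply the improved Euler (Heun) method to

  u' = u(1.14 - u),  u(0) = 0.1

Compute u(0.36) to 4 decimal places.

0.1442

Heun: k1 = f(t_n, u_n); k2 = f(t_n + h, u_n + h·k1); u_{n+1} = u_n + (h/2)·(k1 + k2).
t=0.000000, u=0.100000:
  k1 = f(0.000000, 0.100000) = 0.104000
  k2 = f(0.120000, 0.112480) = 0.115575
  u ← 0.100000 + (0.12/2)·(0.104000 + 0.115575) = 0.113175
t=0.120000, u=0.113175:
  k1 = f(0.120000, 0.113175) = 0.116210
  k2 = f(0.240000, 0.127120) = 0.128757
  u ← 0.113175 + (0.12/2)·(0.116210 + 0.128757) = 0.127873
t=0.240000, u=0.127873:
  k1 = f(0.240000, 0.127873) = 0.129423
  k2 = f(0.360000, 0.143403) = 0.142915
  u ← 0.127873 + (0.12/2)·(0.129423 + 0.142915) = 0.144213
u(0.36) ≈ 0.1442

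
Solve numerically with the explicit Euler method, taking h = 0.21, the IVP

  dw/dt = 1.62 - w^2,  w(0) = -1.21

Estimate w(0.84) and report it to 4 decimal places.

Euler: w_{n+1} = w_n + h·f(t_n, w_n).
t=0.000000, w=-1.210000: f=0.155900 → w ← -1.210000 + 0.21·0.155900 = -1.177261
t=0.210000, w=-1.177261: f=0.234057 → w ← -1.177261 + 0.21·0.234057 = -1.128109
t=0.420000, w=-1.128109: f=0.347370 → w ← -1.128109 + 0.21·0.347370 = -1.055161
t=0.630000, w=-1.055161: f=0.506634 → w ← -1.055161 + 0.21·0.506634 = -0.948768
w(0.84) ≈ -0.9488

-0.9488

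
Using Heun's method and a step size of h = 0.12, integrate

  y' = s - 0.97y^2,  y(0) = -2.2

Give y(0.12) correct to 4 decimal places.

-2.9189

Heun: k1 = f(s_n, y_n); k2 = f(s_n + h, y_n + h·k1); y_{n+1} = y_n + (h/2)·(k1 + k2).
s=0.000000, y=-2.200000:
  k1 = f(0.000000, -2.200000) = -4.694800
  k2 = f(0.120000, -2.763376) = -7.287160
  y ← -2.200000 + (0.12/2)·(-4.694800 + (-7.287160)) = -2.918918
y(0.12) ≈ -2.9189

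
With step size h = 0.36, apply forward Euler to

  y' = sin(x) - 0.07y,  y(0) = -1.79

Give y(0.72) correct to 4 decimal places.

Euler: y_{n+1} = y_n + h·f(x_n, y_n).
x=0.000000, y=-1.790000: f=0.125300 → y ← -1.790000 + 0.36·0.125300 = -1.744892
x=0.360000, y=-1.744892: f=0.474417 → y ← -1.744892 + 0.36·0.474417 = -1.574102
y(0.72) ≈ -1.5741

-1.5741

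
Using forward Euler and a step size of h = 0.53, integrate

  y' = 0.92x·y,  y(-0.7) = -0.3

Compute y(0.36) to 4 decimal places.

Euler: y_{n+1} = y_n + h·f(x_n, y_n).
x=-0.700000, y=-0.300000: f=0.193200 → y ← -0.300000 + 0.53·0.193200 = -0.197604
x=-0.170000, y=-0.197604: f=0.030905 → y ← -0.197604 + 0.53·0.030905 = -0.181224
y(0.36) ≈ -0.1812

-0.1812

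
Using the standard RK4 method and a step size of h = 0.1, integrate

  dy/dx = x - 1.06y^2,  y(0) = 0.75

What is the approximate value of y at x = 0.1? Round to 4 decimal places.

0.6995

RK4: k1 = f(x_n, y_n); k2 = f(x_n + h/2, y_n + (h/2)·k1); k3 = f(x_n + h/2, y_n + (h/2)·k2); k4 = f(x_n + h, y_n + h·k3); y_{n+1} = y_n + (h/6)·(k1 + 2k2 + 2k3 + k4).
x=0.000000, y=0.750000:
  k1 = f(0.000000, 0.750000) = -0.596250
  k2 = f(0.050000, 0.720187) = -0.499790
  k3 = f(0.050000, 0.725010) = -0.507179
  k4 = f(0.100000, 0.699282) = -0.418335
  y ← 0.750000 + (0.1/6)·(k1 + 2k2 + 2k3 + k4) = 0.699525
y(0.1) ≈ 0.6995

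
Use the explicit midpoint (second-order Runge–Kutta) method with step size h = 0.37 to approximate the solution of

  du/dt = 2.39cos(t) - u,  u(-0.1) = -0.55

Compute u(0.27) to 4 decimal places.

Midpoint: k1 = f(t_n, u_n); k2 = f(t_n + h/2, u_n + (h/2)·k1); u_{n+1} = u_n + h·k2.
t=-0.100000, u=-0.550000:
  k1 = f(-0.100000, -0.550000) = 2.928060
  k2 = f(0.085000, -0.008309) = 2.389680
  u ← -0.550000 + 0.37·2.389680 = 0.334182
u(0.27) ≈ 0.3342

0.3342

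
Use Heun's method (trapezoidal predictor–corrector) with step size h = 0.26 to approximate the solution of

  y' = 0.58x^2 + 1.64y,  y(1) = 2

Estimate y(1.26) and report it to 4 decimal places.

Heun: k1 = f(x_n, y_n); k2 = f(x_n + h, y_n + h·k1); y_{n+1} = y_n + (h/2)·(k1 + k2).
x=1.000000, y=2.000000:
  k1 = f(1.000000, 2.000000) = 3.860000
  k2 = f(1.260000, 3.003600) = 5.846712
  y ← 2.000000 + (0.26/2)·(3.860000 + 5.846712) = 3.261873
y(1.26) ≈ 3.2619

3.2619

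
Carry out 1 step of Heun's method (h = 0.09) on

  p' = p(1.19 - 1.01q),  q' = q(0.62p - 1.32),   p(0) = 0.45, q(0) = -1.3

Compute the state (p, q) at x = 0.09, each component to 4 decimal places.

Heun on (p,q): k1 = f(x_n, state_n); k2 = f(x_n + h, state_n + h·k1); state_{n+1} = state_n + (h/2)·(k1 + k2).
0.000000: (0.450000, -1.300000)
  k1 = (1.126350, 1.353300)
  predictor → (0.551372, -1.178203)
  k2 = (1.312256, 1.152459)
  → (0.559737, -1.187241)
(p(0.09), q(0.09)) ≈ (0.5597, -1.1872)

0.5597, -1.1872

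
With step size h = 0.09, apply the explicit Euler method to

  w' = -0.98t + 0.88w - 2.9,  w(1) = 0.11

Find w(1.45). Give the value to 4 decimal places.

Euler: w_{n+1} = w_n + h·f(t_n, w_n).
t=1.000000, w=0.110000: f=-3.783200 → w ← 0.110000 + 0.09·(-3.783200) = -0.230488
t=1.090000, w=-0.230488: f=-4.171029 → w ← -0.230488 + 0.09·(-4.171029) = -0.605881
t=1.180000, w=-0.605881: f=-4.589575 → w ← -0.605881 + 0.09·(-4.589575) = -1.018942
t=1.270000, w=-1.018942: f=-5.041269 → w ← -1.018942 + 0.09·(-5.041269) = -1.472657
t=1.360000, w=-1.472657: f=-5.528738 → w ← -1.472657 + 0.09·(-5.528738) = -1.970243
w(1.45) ≈ -1.9702

-1.9702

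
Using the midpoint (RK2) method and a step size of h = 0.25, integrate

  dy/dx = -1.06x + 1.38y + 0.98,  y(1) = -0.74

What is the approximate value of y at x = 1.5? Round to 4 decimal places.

Midpoint: k1 = f(x_n, y_n); k2 = f(x_n + h/2, y_n + (h/2)·k1); y_{n+1} = y_n + h·k2.
x=1.000000, y=-0.740000:
  k1 = f(1.000000, -0.740000) = -1.101200
  k2 = f(1.125000, -0.877650) = -1.423657
  y ← -0.740000 + 0.25·(-1.423657) = -1.095914
x=1.250000, y=-1.095914:
  k1 = f(1.250000, -1.095914) = -1.857362
  k2 = f(1.375000, -1.328084) = -2.310257
  y ← -1.095914 + 0.25·(-2.310257) = -1.673478
y(1.5) ≈ -1.6735

-1.6735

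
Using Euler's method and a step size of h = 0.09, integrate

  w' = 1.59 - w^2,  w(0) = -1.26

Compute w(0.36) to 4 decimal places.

-1.2588

Euler: w_{n+1} = w_n + h·f(t_n, w_n).
t=0.000000, w=-1.260000: f=0.002400 → w ← -1.260000 + 0.09·0.002400 = -1.259784
t=0.090000, w=-1.259784: f=0.002944 → w ← -1.259784 + 0.09·0.002944 = -1.259519
t=0.180000, w=-1.259519: f=0.003612 → w ← -1.259519 + 0.09·0.003612 = -1.259194
t=0.270000, w=-1.259194: f=0.004431 → w ← -1.259194 + 0.09·0.004431 = -1.258795
w(0.36) ≈ -1.2588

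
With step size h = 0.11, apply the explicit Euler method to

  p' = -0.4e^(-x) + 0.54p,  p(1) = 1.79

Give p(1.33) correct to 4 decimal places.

2.0818

Euler: p_{n+1} = p_n + h·f(x_n, p_n).
x=1.000000, p=1.790000: f=0.819448 → p ← 1.790000 + 0.11·0.819448 = 1.880139
x=1.110000, p=1.880139: f=0.883452 → p ← 1.880139 + 0.11·0.883452 = 1.977319
x=1.220000, p=1.977319: f=0.949660 → p ← 1.977319 + 0.11·0.949660 = 2.081782
p(1.33) ≈ 2.0818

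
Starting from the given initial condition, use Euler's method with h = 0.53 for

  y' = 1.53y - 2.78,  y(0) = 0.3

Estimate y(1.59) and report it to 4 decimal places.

Euler: y_{n+1} = y_n + h·f(x_n, y_n).
x=0.000000, y=0.300000: f=-2.321000 → y ← 0.300000 + 0.53·(-2.321000) = -0.930130
x=0.530000, y=-0.930130: f=-4.203099 → y ← -0.930130 + 0.53·(-4.203099) = -3.157772
x=1.060000, y=-3.157772: f=-7.611392 → y ← -3.157772 + 0.53·(-7.611392) = -7.191810
y(1.59) ≈ -7.1918

-7.1918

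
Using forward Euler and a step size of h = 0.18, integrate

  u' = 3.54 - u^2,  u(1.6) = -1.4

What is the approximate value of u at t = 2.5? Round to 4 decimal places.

1.0748

Euler: u_{n+1} = u_n + h·f(t_n, u_n).
t=1.600000, u=-1.400000: f=1.580000 → u ← -1.400000 + 0.18·1.580000 = -1.115600
t=1.780000, u=-1.115600: f=2.295437 → u ← -1.115600 + 0.18·2.295437 = -0.702421
t=1.960000, u=-0.702421: f=3.046604 → u ← -0.702421 + 0.18·3.046604 = -0.154033
t=2.140000, u=-0.154033: f=3.516274 → u ← -0.154033 + 0.18·3.516274 = 0.478897
t=2.320000, u=0.478897: f=3.310658 → u ← 0.478897 + 0.18·3.310658 = 1.074815
u(2.5) ≈ 1.0748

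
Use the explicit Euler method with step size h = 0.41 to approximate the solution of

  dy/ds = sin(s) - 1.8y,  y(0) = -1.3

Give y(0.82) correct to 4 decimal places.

0.0742

Euler: y_{n+1} = y_n + h·f(s_n, y_n).
s=0.000000, y=-1.300000: f=2.340000 → y ← -1.300000 + 0.41·2.340000 = -0.340600
s=0.410000, y=-0.340600: f=1.011689 → y ← -0.340600 + 0.41·1.011689 = 0.074193
y(0.82) ≈ 0.0742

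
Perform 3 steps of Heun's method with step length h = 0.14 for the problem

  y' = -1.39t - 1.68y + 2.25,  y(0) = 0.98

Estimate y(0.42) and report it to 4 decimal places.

Heun: k1 = f(t_n, y_n); k2 = f(t_n + h, y_n + h·k1); y_{n+1} = y_n + (h/2)·(k1 + k2).
t=0.000000, y=0.980000:
  k1 = f(0.000000, 0.980000) = 0.603600
  k2 = f(0.140000, 1.064504) = 0.267033
  y ← 0.980000 + (0.14/2)·(0.603600 + 0.267033) = 1.040944
t=0.140000, y=1.040944:
  k1 = f(0.140000, 1.040944) = 0.306614
  k2 = f(0.280000, 1.083870) = 0.039898
  y ← 1.040944 + (0.14/2)·(0.306614 + 0.039898) = 1.065200
t=0.280000, y=1.065200:
  k1 = f(0.280000, 1.065200) = 0.071264
  k2 = f(0.420000, 1.075177) = -0.140097
  y ← 1.065200 + (0.14/2)·(0.071264 + (-0.140097)) = 1.060382
y(0.42) ≈ 1.0604

1.0604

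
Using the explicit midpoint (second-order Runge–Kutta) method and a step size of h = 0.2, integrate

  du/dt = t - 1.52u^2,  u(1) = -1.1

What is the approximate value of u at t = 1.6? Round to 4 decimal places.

-2.5620

Midpoint: k1 = f(t_n, u_n); k2 = f(t_n + h/2, u_n + (h/2)·k1); u_{n+1} = u_n + h·k2.
t=1.000000, u=-1.100000:
  k1 = f(1.000000, -1.100000) = -0.839200
  k2 = f(1.100000, -1.183920) = -1.030533
  u ← -1.100000 + 0.2·(-1.030533) = -1.306107
t=1.200000, u=-1.306107:
  k1 = f(1.200000, -1.306107) = -1.392990
  k2 = f(1.300000, -1.445406) = -1.875580
  u ← -1.306107 + 0.2·(-1.875580) = -1.681223
t=1.400000, u=-1.681223:
  k1 = f(1.400000, -1.681223) = -2.896295
  k2 = f(1.500000, -1.970852) = -4.404072
  u ← -1.681223 + 0.2·(-4.404072) = -2.562037
u(1.6) ≈ -2.5620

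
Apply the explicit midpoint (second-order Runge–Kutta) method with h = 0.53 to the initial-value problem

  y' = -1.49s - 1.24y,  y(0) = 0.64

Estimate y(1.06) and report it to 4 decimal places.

-0.4074

Midpoint: k1 = f(s_n, y_n); k2 = f(s_n + h/2, y_n + (h/2)·k1); y_{n+1} = y_n + h·k2.
s=0.000000, y=0.640000:
  k1 = f(0.000000, 0.640000) = -0.793600
  k2 = f(0.265000, 0.429696) = -0.927673
  y ← 0.640000 + 0.53·(-0.927673) = 0.148333
s=0.530000, y=0.148333:
  k1 = f(0.530000, 0.148333) = -0.973633
  k2 = f(0.795000, -0.109680) = -1.048547
  y ← 0.148333 + 0.53·(-1.048547) = -0.407397
y(1.06) ≈ -0.4074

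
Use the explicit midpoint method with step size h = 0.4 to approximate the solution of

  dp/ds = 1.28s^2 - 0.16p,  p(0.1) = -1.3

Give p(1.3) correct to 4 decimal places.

-0.1949

Midpoint: k1 = f(s_n, p_n); k2 = f(s_n + h/2, p_n + (h/2)·k1); p_{n+1} = p_n + h·k2.
s=0.100000, p=-1.300000:
  k1 = f(0.100000, -1.300000) = 0.220800
  k2 = f(0.300000, -1.255840) = 0.316134
  p ← -1.300000 + 0.4·0.316134 = -1.173546
s=0.500000, p=-1.173546:
  k1 = f(0.500000, -1.173546) = 0.507767
  k2 = f(0.700000, -1.071993) = 0.798719
  p ← -1.173546 + 0.4·0.798719 = -0.854059
s=0.900000, p=-0.854059:
  k1 = f(0.900000, -0.854059) = 1.173449
  k2 = f(1.100000, -0.619369) = 1.647899
  p ← -0.854059 + 0.4·1.647899 = -0.194899
p(1.3) ≈ -0.1949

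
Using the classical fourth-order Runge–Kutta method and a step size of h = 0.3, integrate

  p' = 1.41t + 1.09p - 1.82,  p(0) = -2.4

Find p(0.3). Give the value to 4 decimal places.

-3.9031

RK4: k1 = f(t_n, p_n); k2 = f(t_n + h/2, p_n + (h/2)·k1); k3 = f(t_n + h/2, p_n + (h/2)·k2); k4 = f(t_n + h, p_n + h·k3); p_{n+1} = p_n + (h/6)·(k1 + 2k2 + 2k3 + k4).
t=0.000000, p=-2.400000:
  k1 = f(0.000000, -2.400000) = -4.436000
  k2 = f(0.150000, -3.065400) = -4.949786
  k3 = f(0.150000, -3.142468) = -5.033790
  k4 = f(0.300000, -3.910137) = -5.659049
  p ← -2.400000 + (0.3/6)·(k1 + 2k2 + 2k3 + k4) = -3.903110
p(0.3) ≈ -3.9031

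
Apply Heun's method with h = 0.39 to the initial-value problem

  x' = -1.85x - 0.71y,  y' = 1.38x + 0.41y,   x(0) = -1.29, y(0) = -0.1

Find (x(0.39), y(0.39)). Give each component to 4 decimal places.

Heun on (x,y): k1 = f(t_n, state_n); k2 = f(t_n + h, state_n + h·k1); state_{n+1} = state_n + (h/2)·(k1 + k2).
0.000000: (-1.290000, -0.100000)
  k1 = (2.457500, -1.821200)
  predictor → (-0.331575, -0.810268)
  k2 = (1.188704, -0.789783)
  → (-0.578990, -0.609142)
(x(0.39), y(0.39)) ≈ (-0.5790, -0.6091)

-0.5790, -0.6091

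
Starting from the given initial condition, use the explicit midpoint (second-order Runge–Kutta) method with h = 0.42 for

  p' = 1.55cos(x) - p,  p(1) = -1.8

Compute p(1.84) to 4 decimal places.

Midpoint: k1 = f(x_n, p_n); k2 = f(x_n + h/2, p_n + (h/2)·k1); p_{n+1} = p_n + h·k2.
x=1.000000, p=-1.800000:
  k1 = f(1.000000, -1.800000) = 2.637469
  k2 = f(1.210000, -1.246132) = 1.793312
  p ← -1.800000 + 0.42·1.793312 = -1.046809
x=1.420000, p=-1.046809:
  k1 = f(1.420000, -1.046809) = 1.279659
  k2 = f(1.630000, -0.778081) = 0.686369
  p ← -1.046809 + 0.42·0.686369 = -0.758534
p(1.84) ≈ -0.7585

-0.7585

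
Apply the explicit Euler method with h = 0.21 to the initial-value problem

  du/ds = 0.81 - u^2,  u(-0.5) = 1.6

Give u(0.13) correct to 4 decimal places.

1.0071

Euler: u_{n+1} = u_n + h·f(s_n, u_n).
s=-0.500000, u=1.600000: f=-1.750000 → u ← 1.600000 + 0.21·(-1.750000) = 1.232500
s=-0.290000, u=1.232500: f=-0.709056 → u ← 1.232500 + 0.21·(-0.709056) = 1.083598
s=-0.080000, u=1.083598: f=-0.364185 → u ← 1.083598 + 0.21·(-0.364185) = 1.007119
u(0.13) ≈ 1.0071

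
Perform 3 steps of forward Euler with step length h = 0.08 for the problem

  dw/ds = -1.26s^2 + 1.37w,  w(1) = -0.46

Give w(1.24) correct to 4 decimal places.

-1.0186

Euler: w_{n+1} = w_n + h·f(s_n, w_n).
s=1.000000, w=-0.460000: f=-1.890200 → w ← -0.460000 + 0.08·(-1.890200) = -0.611216
s=1.080000, w=-0.611216: f=-2.307030 → w ← -0.611216 + 0.08·(-2.307030) = -0.795778
s=1.160000, w=-0.795778: f=-2.785672 → w ← -0.795778 + 0.08·(-2.785672) = -1.018632
w(1.24) ≈ -1.0186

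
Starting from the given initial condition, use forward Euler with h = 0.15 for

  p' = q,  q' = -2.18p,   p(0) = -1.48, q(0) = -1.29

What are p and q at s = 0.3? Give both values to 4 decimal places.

Euler on (p,q): p_{n+1} = p_n + h·p', q_{n+1} = q_n + h·q'.
0.000000: (-1.480000, -1.290000); f=(-1.290000, 3.226400) → (-1.673500, -0.806040)
0.150000: (-1.673500, -0.806040); f=(-0.806040, 3.648230) → (-1.794406, -0.258805)
(p(0.3), q(0.3)) ≈ (-1.7944, -0.2588)

-1.7944, -0.2588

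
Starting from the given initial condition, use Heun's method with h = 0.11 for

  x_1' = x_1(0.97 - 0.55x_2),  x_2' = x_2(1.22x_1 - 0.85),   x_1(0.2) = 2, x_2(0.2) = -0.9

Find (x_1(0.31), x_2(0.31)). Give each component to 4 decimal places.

2.3593, -1.0940

Heun on (x_1,x_2): k1 = f(t_n, state_n); k2 = f(t_n + h, state_n + h·k1); state_{n+1} = state_n + (h/2)·(k1 + k2).
0.200000: (2.000000, -0.900000)
  k1 = (2.930000, -1.431000)
  predictor → (2.322300, -1.057410)
  k2 = (3.603224, -2.097062)
  → (2.359327, -1.094043)
(x_1(0.31), x_2(0.31)) ≈ (2.3593, -1.0940)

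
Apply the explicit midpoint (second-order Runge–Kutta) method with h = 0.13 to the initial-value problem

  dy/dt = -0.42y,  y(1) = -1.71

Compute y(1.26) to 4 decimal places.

Midpoint: k1 = f(t_n, y_n); k2 = f(t_n + h/2, y_n + (h/2)·k1); y_{n+1} = y_n + h·k2.
t=1.000000, y=-1.710000:
  k1 = f(1.000000, -1.710000) = 0.718200
  k2 = f(1.065000, -1.663317) = 0.698593
  y ← -1.710000 + 0.13·0.698593 = -1.619183
t=1.130000, y=-1.619183:
  k1 = f(1.130000, -1.619183) = 0.680057
  k2 = f(1.195000, -1.574979) = 0.661491
  y ← -1.619183 + 0.13·0.661491 = -1.533189
y(1.26) ≈ -1.5332

-1.5332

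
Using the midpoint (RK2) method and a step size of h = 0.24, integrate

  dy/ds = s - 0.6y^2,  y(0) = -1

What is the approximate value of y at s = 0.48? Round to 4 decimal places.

Midpoint: k1 = f(s_n, y_n); k2 = f(s_n + h/2, y_n + (h/2)·k1); y_{n+1} = y_n + h·k2.
s=0.000000, y=-1.000000:
  k1 = f(0.000000, -1.000000) = -0.600000
  k2 = f(0.120000, -1.072000) = -0.569510
  y ← -1.000000 + 0.24·(-0.569510) = -1.136682
s=0.240000, y=-1.136682:
  k1 = f(0.240000, -1.136682) = -0.535228
  k2 = f(0.360000, -1.200910) = -0.505311
  y ← -1.136682 + 0.24·(-0.505311) = -1.257957
y(0.48) ≈ -1.2580

-1.2580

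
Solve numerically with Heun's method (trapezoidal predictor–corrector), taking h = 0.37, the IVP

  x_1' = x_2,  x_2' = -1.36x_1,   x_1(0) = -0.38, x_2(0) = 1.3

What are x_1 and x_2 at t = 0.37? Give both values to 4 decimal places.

0.1364, 1.3702

Heun on (x_1,x_2): k1 = f(t_n, state_n); k2 = f(t_n + h, state_n + h·k1); state_{n+1} = state_n + (h/2)·(k1 + k2).
0.000000: (-0.380000, 1.300000)
  k1 = (1.300000, 0.516800)
  predictor → (0.101000, 1.491216)
  k2 = (1.491216, -0.137360)
  → (0.136375, 1.370196)
(x_1(0.37), x_2(0.37)) ≈ (0.1364, 1.3702)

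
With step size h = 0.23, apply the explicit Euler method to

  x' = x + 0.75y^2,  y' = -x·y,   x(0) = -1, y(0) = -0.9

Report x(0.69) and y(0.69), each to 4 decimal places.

Euler on (x,y): x_{n+1} = x_n + h·x', y_{n+1} = y_n + h·y'.
0.000000: (-1.000000, -0.900000); f=(-0.392500, -0.900000) → (-1.090275, -1.107000)
0.230000: (-1.090275, -1.107000); f=(-0.171188, -1.206934) → (-1.129648, -1.384595)
0.460000: (-1.129648, -1.384595); f=(0.308179, -1.564105) → (-1.058767, -1.744339)
(x(0.69), y(0.69)) ≈ (-1.0588, -1.7443)

-1.0588, -1.7443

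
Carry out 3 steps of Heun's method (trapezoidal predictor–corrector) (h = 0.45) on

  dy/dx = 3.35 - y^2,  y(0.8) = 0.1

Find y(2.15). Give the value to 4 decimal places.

Heun: k1 = f(x_n, y_n); k2 = f(x_n + h, y_n + h·k1); y_{n+1} = y_n + (h/2)·(k1 + k2).
x=0.800000, y=0.100000:
  k1 = f(0.800000, 0.100000) = 3.340000
  k2 = f(1.250000, 1.603000) = 0.780391
  y ← 0.100000 + (0.45/2)·(3.340000 + 0.780391) = 1.027088
x=1.250000, y=1.027088:
  k1 = f(1.250000, 1.027088) = 2.295090
  k2 = f(1.700000, 2.059879) = -0.893100
  y ← 1.027088 + (0.45/2)·(2.295090 + (-0.893100)) = 1.342536
x=1.700000, y=1.342536:
  k1 = f(1.700000, 1.342536) = 1.547598
  k2 = f(2.150000, 2.038955) = -0.807336
  y ← 1.342536 + (0.45/2)·(1.547598 + (-0.807336)) = 1.509095
y(2.15) ≈ 1.5091

1.5091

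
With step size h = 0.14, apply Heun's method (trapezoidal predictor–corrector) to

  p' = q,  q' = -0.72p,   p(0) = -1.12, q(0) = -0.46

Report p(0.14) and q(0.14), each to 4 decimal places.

Heun on (p,q): k1 = f(t_n, state_n); k2 = f(t_n + h, state_n + h·k1); state_{n+1} = state_n + (h/2)·(k1 + k2).
0.000000: (-1.120000, -0.460000)
  k1 = (-0.460000, 0.806400)
  predictor → (-1.184400, -0.347104)
  k2 = (-0.347104, 0.852768)
  → (-1.176497, -0.343858)
(p(0.14), q(0.14)) ≈ (-1.1765, -0.3439)

-1.1765, -0.3439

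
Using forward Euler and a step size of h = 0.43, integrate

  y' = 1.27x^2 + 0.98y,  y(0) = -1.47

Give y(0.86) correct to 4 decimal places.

-2.8690

Euler: y_{n+1} = y_n + h·f(x_n, y_n).
x=0.000000, y=-1.470000: f=-1.440600 → y ← -1.470000 + 0.43·(-1.440600) = -2.089458
x=0.430000, y=-2.089458: f=-1.812846 → y ← -2.089458 + 0.43·(-1.812846) = -2.868982
y(0.86) ≈ -2.8690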